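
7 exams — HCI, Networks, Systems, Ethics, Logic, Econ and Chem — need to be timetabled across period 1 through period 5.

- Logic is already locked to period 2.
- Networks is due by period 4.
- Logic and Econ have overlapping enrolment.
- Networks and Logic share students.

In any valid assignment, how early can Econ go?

Econ at period 1 is achievable: HCI in period 1, Econ in period 1, Ethics in period 1, Systems in period 1, Networks in period 1, Logic in period 2, Chem in period 1.

period 1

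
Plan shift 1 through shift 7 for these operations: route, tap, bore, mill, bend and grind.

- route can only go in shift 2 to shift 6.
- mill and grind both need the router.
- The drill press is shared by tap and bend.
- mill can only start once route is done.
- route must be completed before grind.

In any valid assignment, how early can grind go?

Precedence pushes grind to at least shift 3.
grind at shift 3 is achievable: tap in shift 1, route in shift 2, bore in shift 1, mill in shift 4, grind in shift 3, bend in shift 2.

shift 3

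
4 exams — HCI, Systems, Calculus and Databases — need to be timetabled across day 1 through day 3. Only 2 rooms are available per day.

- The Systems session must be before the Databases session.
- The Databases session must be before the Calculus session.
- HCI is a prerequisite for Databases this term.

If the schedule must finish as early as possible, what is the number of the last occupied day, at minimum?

3

The precedence chain requires at least 3 distinct days.
With at most 2 per day and 4 exams, at least 2 days are needed.
3 works (last occupied day: day 3): for example Databases -> day 2; Systems -> day 1; HCI -> day 1; Calculus -> day 3.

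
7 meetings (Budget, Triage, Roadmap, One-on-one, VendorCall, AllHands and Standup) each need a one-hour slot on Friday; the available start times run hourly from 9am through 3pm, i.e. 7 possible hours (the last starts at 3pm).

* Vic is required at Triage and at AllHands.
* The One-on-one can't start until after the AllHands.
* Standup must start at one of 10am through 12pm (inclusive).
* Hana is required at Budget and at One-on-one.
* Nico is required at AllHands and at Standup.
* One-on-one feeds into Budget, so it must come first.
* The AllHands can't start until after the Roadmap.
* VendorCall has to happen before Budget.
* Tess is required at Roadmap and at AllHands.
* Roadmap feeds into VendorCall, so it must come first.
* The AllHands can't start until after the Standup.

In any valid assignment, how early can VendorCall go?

10am

Precedence pushes VendorCall to at least 10am; downstream work caps VendorCall at 2pm.
VendorCall at 10am is achievable: One-on-one=12pm, Standup=10am, VendorCall=10am, Budget=1pm, Triage=9am, Roadmap=9am, AllHands=11am.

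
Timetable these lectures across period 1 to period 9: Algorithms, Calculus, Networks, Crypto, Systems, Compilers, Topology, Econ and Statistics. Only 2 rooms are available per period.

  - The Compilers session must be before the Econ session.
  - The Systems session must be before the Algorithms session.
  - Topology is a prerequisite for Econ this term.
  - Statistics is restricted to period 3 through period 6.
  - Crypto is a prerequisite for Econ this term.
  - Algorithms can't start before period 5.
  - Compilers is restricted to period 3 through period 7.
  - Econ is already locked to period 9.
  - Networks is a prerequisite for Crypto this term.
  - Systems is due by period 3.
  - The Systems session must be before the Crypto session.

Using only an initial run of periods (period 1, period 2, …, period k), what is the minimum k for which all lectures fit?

The precedence chain requires at least 3 distinct periods.
With at most 2 per period and 9 lectures, at least 5 periods are needed.
Econ can't be placed before period 9, so the schedule must run through at least period 9.
9 works (last occupied period: period 9): for example Econ=period 9; Algorithms=period 5; Compilers=period 3; Calculus=period 4; Topology=period 2; Networks=period 1; Systems=period 1; Statistics=period 3; Crypto=period 2.

9 periods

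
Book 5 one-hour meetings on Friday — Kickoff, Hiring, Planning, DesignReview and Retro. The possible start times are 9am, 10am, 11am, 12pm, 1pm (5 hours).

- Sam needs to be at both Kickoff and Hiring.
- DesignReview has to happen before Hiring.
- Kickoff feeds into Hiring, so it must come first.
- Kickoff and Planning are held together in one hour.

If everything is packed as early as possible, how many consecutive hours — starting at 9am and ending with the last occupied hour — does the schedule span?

The precedence chain requires at least 2 distinct hours.
2 works (last occupied hour: 10am): for example Kickoff -> 9am; Planning -> 9am; DesignReview -> 9am; Retro -> 9am; Hiring -> 10am.

2 hours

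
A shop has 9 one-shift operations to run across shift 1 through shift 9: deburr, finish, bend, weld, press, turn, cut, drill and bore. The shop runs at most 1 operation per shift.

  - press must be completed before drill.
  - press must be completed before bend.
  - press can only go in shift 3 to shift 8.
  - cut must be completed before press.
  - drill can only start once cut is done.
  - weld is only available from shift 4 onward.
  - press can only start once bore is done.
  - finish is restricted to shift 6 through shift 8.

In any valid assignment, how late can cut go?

shift 5

Downstream work caps cut at shift 7.
cut at shift 5 is achievable: bend -> shift 9, press -> shift 7, turn -> shift 3, drill -> shift 8, bore -> shift 1, deburr -> shift 2, cut -> shift 5, finish -> shift 6, weld -> shift 4.
Nothing later works — the capacity limit rule out every shift after shift 5.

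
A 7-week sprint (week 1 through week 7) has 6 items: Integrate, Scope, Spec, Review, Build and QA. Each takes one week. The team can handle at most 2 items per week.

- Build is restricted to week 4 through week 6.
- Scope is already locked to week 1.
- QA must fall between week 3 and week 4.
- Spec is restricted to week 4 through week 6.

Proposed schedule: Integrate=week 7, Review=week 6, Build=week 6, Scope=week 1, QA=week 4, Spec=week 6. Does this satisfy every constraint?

No. The team can handle at most 2 items per week is not satisfied.

The team can handle at most 2 items per week — violated.
Scope is already locked to week 1 — holds.
Spec is restricted to week 4 through week 6 — holds.
QA must fall between week 3 and week 4 — holds.
Build is restricted to week 4 through week 6 — holds.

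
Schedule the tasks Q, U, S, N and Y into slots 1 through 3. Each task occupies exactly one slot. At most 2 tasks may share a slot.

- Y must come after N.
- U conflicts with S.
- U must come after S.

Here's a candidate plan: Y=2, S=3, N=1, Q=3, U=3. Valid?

U must come after S — violated.
Y must come after N — holds.
At most 2 tasks may share a slot — violated.
U conflicts with S — violated.

No — it violates: At most 2 tasks may share a slot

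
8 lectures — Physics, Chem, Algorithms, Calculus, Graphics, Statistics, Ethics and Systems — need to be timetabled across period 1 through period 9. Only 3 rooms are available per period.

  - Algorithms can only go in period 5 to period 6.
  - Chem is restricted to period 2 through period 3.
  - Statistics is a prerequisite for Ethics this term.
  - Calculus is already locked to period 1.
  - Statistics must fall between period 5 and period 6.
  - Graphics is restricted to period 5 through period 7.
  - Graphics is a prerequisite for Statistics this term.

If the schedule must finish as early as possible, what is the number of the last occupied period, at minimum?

7

The precedence chain requires at least 3 distinct periods.
With at most 3 per period and 8 lectures, at least 3 periods are needed.
Propagating the time windows through the other constraints, Ethics can't land before period 7, so the schedule must run through at least period 7.
7 works (last occupied period: period 7): for example Ethics in period 7, Statistics in period 6, Algorithms in period 5, Chem in period 2, Calculus in period 1, Systems in period 1, Graphics in period 5, Physics in period 1.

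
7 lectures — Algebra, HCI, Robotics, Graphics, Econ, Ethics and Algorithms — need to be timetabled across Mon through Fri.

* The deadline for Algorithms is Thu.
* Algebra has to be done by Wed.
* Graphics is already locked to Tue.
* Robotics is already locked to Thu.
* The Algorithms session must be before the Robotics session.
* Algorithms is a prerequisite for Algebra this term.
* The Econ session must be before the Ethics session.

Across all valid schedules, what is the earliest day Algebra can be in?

Tue

Precedence pushes Algebra to at least Tue; Algebra's own window allows nothing later than Wed.
Algebra at Tue is achievable: HCI in Mon, Robotics in Thu, Econ in Mon, Algebra in Tue, Ethics in Tue, Graphics in Tue, Algorithms in Mon.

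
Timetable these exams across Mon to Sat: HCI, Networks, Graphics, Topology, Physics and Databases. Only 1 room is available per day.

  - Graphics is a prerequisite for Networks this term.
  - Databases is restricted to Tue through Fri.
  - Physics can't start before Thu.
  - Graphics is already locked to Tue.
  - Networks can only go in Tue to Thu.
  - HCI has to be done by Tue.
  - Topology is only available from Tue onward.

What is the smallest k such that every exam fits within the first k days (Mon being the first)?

The precedence chain requires at least 2 distinct days.
With at most 1 per day and 6 exams, at least 6 days are needed.
Physics can't be placed before Thu — that is day 4 counting from Mon — so the schedule must run through at least 4 days.
6 works (last occupied day: Sat): for example Physics in Thu; Networks in Wed; HCI in Mon; Topology in Sat; Databases in Fri; Graphics in Tue.

6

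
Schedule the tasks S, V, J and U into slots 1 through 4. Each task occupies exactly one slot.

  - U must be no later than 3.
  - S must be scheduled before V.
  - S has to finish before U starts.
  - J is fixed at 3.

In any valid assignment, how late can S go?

2

Downstream work caps S at 2.
S at 2 is achievable: S in 2, U in 3, V in 3, J in 3.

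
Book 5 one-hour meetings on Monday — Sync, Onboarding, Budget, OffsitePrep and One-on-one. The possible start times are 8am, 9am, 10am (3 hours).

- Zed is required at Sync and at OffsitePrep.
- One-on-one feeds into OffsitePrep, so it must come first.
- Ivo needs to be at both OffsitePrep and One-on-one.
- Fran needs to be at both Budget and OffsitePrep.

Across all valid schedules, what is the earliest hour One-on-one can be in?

Downstream work caps One-on-one at 9am.
One-on-one at 8am is achievable: One-on-one in 8am; Onboarding in 8am; OffsitePrep in 9am; Sync in 8am; Budget in 8am.

8am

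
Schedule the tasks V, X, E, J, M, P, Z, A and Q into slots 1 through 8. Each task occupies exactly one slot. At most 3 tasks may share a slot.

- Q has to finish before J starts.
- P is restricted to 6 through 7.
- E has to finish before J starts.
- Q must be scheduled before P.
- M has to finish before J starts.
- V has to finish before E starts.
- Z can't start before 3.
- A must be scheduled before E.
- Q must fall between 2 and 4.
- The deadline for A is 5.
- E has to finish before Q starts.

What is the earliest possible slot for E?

Precedence pushes E to at least 2; downstream work caps E at 3.
E at 2 is achievable: A=1, Z=3, M=1, Q=3, J=4, X=2, P=6, V=1, E=2.

2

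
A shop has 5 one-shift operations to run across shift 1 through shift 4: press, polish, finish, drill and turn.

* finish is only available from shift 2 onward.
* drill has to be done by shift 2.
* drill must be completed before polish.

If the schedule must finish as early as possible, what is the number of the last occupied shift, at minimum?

The precedence chain requires at least 2 distinct shifts.
2 works (last occupied shift: shift 2): for example finish in shift 2; turn in shift 1; drill in shift 1; press in shift 1; polish in shift 2.

2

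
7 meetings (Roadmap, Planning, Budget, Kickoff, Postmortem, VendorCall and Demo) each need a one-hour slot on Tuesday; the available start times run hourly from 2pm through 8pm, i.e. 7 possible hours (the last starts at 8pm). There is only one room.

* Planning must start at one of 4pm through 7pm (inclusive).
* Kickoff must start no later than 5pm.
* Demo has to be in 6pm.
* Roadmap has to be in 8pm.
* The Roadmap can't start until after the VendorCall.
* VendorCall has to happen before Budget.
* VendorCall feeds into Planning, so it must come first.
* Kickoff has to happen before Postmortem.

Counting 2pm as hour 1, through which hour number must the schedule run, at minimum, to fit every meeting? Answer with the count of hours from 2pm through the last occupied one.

7 hours

The precedence chain requires at least 2 distinct hours.
With at most 1 per hour and 7 meetings, at least 7 hours are needed.
Roadmap can't be placed before 8pm — that is hour 7 counting from 2pm — so the schedule must run through at least 7 hours.
7 works (last occupied hour: 8pm): for example Roadmap=8pm, VendorCall=3pm, Planning=4pm, Demo=6pm, Postmortem=7pm, Budget=5pm, Kickoff=2pm.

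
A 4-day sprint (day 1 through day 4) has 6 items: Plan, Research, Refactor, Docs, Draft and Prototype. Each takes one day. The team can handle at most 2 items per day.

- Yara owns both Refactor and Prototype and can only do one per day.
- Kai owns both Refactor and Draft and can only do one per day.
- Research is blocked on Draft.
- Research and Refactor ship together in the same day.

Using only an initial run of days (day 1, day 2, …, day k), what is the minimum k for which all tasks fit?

3

The precedence chain requires at least 2 distinct days.
With at most 2 per day and 6 tasks, at least 3 days are needed.
3 works (last occupied day: day 3): for example Prototype -> day 3, Draft -> day 1, Plan -> day 1, Docs -> day 3, Refactor -> day 2, Research -> day 2.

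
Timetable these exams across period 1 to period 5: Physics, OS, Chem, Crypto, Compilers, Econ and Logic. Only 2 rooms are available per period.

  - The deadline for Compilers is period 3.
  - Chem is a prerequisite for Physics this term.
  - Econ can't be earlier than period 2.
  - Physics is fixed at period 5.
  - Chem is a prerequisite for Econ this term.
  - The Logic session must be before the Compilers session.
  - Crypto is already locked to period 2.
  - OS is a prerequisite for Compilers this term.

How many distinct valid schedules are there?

Splitting on OS: it can be period 1 (15), period 2 (6). Listing each branch's schedules as (Physics, Chem, Crypto, Compilers, Econ, Logic) by period number:
OS=period 1: (5,1,2,3,3,2) (5,1,2,3,4,2) (5,1,2,3,5,2) (5,2,2,3,3,1) (5,2,2,3,4,1) (5,2,2,3,5,1) (5,3,2,2,4,1) (5,3,2,2,5,1) (5,3,2,3,4,1) (5,3,2,3,4,2) (5,3,2,3,5,1) (5,3,2,3,5,2) (5,4,2,2,5,1) (5,4,2,3,5,1) (5,4,2,3,5,2) — 15.
OS=period 2: (5,1,2,3,3,1) (5,1,2,3,4,1) (5,1,2,3,5,1) (5,3,2,3,4,1) (5,3,2,3,5,1) (5,4,2,3,5,1) — 6.
Summing: 15 + 6 = 21.

21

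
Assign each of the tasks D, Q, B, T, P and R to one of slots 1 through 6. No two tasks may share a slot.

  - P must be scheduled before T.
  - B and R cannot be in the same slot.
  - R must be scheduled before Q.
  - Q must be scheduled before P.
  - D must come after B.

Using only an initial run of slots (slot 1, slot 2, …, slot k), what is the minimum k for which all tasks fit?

6

The precedence chain requires at least 4 distinct slots.
With at most 1 per slot and 6 tasks, at least 6 slots are needed.
6 works (last occupied slot: 6): for example T in 6, D in 5, B in 4, R in 1, P in 3, Q in 2.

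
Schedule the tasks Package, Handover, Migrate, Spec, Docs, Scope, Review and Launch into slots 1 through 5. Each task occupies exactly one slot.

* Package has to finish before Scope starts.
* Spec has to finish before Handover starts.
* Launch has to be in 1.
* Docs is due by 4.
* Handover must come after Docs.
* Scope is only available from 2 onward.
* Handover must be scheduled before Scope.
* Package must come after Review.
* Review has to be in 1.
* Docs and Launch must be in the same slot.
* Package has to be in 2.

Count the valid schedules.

Splitting on Handover: it can be 2 (15), 3 (20), 4 (15). Listing each branch's schedules as (Package, Migrate, Spec, Docs, Scope, Review, Launch):
Handover=2: (2,1,1,1,3,1,1) (2,1,1,1,4,1,1) (2,1,1,1,5,1,1) (2,2,1,1,3,1,1) (2,2,1,1,4,1,1) (2,2,1,1,5,1,1) (2,3,1,1,3,1,1) (2,3,1,1,4,1,1) (2,3,1,1,5,1,1) (2,4,1,1,3,1,1) (2,4,1,1,4,1,1) (2,4,1,1,5,1,1) (2,5,1,1,3,1,1) (2,5,1,1,4,1,1) (2,5,1,1,5,1,1) — 15.
Handover=3: (2,1,1,1,4,1,1) (2,1,1,1,5,1,1) (2,1,2,1,4,1,1) (2,1,2,1,5,1,1) (2,2,1,1,4,1,1) (2,2,1,1,5,1,1) (2,2,2,1,4,1,1) (2,2,2,1,5,1,1) (2,3,1,1,4,1,1) (2,3,1,1,5,1,1) (2,3,2,1,4,1,1) (2,3,2,1,5,1,1) (2,4,1,1,4,1,1) (2,4,1,1,5,1,1) (2,4,2,1,4,1,1) (2,4,2,1,5,1,1) (2,5,1,1,4,1,1) (2,5,1,1,5,1,1) (2,5,2,1,4,1,1) (2,5,2,1,5,1,1) — 20.
Handover=4: (2,1,1,1,5,1,1) (2,1,2,1,5,1,1) (2,1,3,1,5,1,1) (2,2,1,1,5,1,1) (2,2,2,1,5,1,1) (2,2,3,1,5,1,1) (2,3,1,1,5,1,1) (2,3,2,1,5,1,1) (2,3,3,1,5,1,1) (2,4,1,1,5,1,1) (2,4,2,1,5,1,1) (2,4,3,1,5,1,1) (2,5,1,1,5,1,1) (2,5,2,1,5,1,1) (2,5,3,1,5,1,1) — 15.
Summing: 15 + 20 + 15 = 50.

50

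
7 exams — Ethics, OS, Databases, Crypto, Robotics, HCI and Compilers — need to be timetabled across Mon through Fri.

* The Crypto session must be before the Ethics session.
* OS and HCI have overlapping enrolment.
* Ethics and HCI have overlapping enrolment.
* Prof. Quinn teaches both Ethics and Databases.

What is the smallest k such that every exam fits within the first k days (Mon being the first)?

2

The precedence chain requires at least 2 distinct days.
2 works (last occupied day: Tue): for example Robotics -> Mon; Crypto -> Mon; Ethics -> Tue; Databases -> Mon; HCI -> Mon; OS -> Tue; Compilers -> Mon.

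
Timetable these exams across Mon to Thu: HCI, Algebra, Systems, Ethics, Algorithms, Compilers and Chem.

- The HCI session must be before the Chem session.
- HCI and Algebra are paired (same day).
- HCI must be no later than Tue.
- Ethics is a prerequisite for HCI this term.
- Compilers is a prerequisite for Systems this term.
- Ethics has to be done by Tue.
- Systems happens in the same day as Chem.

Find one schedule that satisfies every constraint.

Ethics=Mon, Chem=Wed, Algorithms=Mon, Compilers=Mon, Algebra=Tue, Systems=Wed, HCI=Tue

Checking: HCI(Tue) before Chem(Wed); Compilers(Mon) before Systems(Wed); Ethics(Mon) before HCI(Tue); Systems = Chem = Wed; HCI = Algebra = Tue; HCI=Tue in [Mon,Tue]; Ethics=Mon in [Mon,Tue].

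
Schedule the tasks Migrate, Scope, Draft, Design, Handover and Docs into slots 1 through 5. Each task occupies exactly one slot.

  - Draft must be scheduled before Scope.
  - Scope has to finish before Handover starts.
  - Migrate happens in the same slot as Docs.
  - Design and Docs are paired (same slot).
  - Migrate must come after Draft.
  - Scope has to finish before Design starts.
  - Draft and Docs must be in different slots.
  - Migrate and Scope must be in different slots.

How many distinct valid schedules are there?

20

Splitting on Migrate: it can be 3 (3), 4 (7), 5 (10). Listing each branch's schedules as (Scope, Draft, Design, Handover, Docs):
Migrate=3: (2,1,3,3,3) (2,1,3,4,3) (2,1,3,5,3) — 3.
Migrate=4: (2,1,4,3,4) (2,1,4,4,4) (2,1,4,5,4) (3,1,4,4,4) (3,1,4,5,4) (3,2,4,4,4) (3,2,4,5,4) — 7.
Migrate=5: (2,1,5,3,5) (2,1,5,4,5) (2,1,5,5,5) (3,1,5,4,5) (3,1,5,5,5) (3,2,5,4,5) (3,2,5,5,5) (4,1,5,5,5) (4,2,5,5,5) (4,3,5,5,5) — 10.
Summing: 3 + 7 + 10 = 20.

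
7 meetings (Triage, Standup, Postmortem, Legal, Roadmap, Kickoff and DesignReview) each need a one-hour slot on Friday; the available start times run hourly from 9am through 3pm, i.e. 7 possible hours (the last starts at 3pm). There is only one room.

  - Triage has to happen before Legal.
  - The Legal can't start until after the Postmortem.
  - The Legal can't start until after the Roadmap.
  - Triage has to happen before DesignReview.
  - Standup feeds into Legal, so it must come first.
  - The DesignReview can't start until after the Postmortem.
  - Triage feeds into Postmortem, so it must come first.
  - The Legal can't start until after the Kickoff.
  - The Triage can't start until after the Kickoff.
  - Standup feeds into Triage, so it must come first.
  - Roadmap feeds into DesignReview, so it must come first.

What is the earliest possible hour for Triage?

11am

Precedence pushes Triage to at least 10am; downstream work caps Triage at 1pm.
Triage at 11am is achievable: Legal in 2pm, DesignReview in 3pm, Kickoff in 10am, Postmortem in 12pm, Roadmap in 1pm, Triage in 11am, Standup in 9am.
Nothing earlier works — the capacity limit rule out every hour before 11am.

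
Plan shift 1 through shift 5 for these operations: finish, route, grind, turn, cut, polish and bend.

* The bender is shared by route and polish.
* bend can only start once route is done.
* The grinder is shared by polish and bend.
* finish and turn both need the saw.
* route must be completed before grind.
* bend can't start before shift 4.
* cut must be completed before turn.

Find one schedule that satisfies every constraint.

cut in shift 1, bend in shift 4, route in shift 1, polish in shift 2, finish in shift 1, turn in shift 2, grind in shift 2

Checking: cut(shift 1) before turn(shift 2); route(shift 1) before bend(shift 4); route(shift 1) before grind(shift 2); finish(shift 1) != turn(shift 2); polish(shift 2) != bend(shift 4); route(shift 1) != polish(shift 2); bend=shift 4 in [shift 4,shift 5].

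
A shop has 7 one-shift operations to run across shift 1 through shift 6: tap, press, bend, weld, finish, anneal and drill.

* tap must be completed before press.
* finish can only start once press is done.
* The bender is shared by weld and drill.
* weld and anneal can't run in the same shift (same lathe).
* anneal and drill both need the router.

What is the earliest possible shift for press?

Precedence pushes press to at least shift 2; downstream work caps press at shift 5.
press at shift 2 is achievable: weld -> shift 1, anneal -> shift 2, finish -> shift 3, drill -> shift 3, bend -> shift 1, press -> shift 2, tap -> shift 1.

shift 2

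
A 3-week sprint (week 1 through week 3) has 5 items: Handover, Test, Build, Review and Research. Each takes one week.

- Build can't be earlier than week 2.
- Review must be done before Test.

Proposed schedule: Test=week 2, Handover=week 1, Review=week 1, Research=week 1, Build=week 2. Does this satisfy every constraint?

Build can't be earlier than week 2 — holds.
Review must be done before Test — holds.

Valid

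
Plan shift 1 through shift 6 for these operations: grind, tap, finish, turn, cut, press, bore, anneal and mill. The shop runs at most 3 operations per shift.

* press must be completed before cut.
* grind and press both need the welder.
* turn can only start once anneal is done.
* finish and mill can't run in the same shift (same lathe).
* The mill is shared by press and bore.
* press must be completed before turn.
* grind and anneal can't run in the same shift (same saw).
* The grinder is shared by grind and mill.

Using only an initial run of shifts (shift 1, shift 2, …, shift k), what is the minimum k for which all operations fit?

3 shifts

The precedence chain requires at least 2 distinct shifts.
With at most 3 per shift and 9 operations, at least 3 shifts are needed.
3 works (last occupied shift: shift 3): for example grind in shift 2, cut in shift 2, press in shift 1, anneal in shift 1, tap in shift 3, mill in shift 3, turn in shift 2, finish in shift 1, bore in shift 3.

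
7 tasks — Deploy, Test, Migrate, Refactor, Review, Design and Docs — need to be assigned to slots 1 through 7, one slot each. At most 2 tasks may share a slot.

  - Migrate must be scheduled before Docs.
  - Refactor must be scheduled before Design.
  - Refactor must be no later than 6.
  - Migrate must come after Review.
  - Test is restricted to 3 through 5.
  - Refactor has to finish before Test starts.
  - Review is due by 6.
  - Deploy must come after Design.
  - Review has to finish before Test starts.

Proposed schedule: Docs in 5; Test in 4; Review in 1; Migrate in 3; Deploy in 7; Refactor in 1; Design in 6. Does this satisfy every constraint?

Yes, all constraints hold

Review is due by 6 — holds.
Refactor must be scheduled before Design — holds.
Migrate must come after Review — holds.
Review has to finish before Test starts — holds.
Refactor has to finish before Test starts — holds.
Refactor must be no later than 6 — holds.
At most 2 tasks may share a slot — holds.
Deploy must come after Design — holds.
Test is restricted to 3 through 5 — holds.
Migrate must be scheduled before Docs — holds.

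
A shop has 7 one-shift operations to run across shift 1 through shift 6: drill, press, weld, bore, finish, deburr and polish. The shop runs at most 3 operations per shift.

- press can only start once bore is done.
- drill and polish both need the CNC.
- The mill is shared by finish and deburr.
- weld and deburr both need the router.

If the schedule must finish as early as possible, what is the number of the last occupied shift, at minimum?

shift 3

The precedence chain requires at least 2 distinct shifts.
With at most 3 per shift and 7 operations, at least 3 shifts are needed.
3 works (last occupied shift: shift 3): for example press=shift 2; weld=shift 1; polish=shift 2; finish=shift 2; deburr=shift 3; drill=shift 1; bore=shift 1.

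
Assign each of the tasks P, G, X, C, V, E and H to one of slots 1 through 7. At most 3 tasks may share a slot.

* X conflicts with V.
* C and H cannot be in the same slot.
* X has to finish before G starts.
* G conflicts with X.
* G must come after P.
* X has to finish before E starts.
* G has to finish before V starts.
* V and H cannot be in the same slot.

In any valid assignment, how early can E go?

2

Precedence pushes E to at least 2.
E at 2 is achievable: P in 1, H in 2, X in 1, G in 2, V in 3, E in 2, C in 1.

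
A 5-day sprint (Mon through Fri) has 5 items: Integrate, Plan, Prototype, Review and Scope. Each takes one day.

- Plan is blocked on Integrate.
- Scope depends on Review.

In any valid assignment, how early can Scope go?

Tue

Precedence pushes Scope to at least Tue.
Scope at Tue is achievable: Prototype in Mon; Integrate in Mon; Review in Mon; Scope in Tue; Plan in Tue.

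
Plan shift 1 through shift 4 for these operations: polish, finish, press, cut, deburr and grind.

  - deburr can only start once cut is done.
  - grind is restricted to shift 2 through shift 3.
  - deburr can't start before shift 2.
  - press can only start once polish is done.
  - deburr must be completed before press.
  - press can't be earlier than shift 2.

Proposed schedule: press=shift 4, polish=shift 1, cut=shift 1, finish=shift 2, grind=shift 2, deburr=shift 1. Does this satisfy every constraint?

grind is restricted to shift 2 through shift 3 — holds.
press can't be earlier than shift 2 — holds.
press can only start once polish is done — holds.
deburr can only start once cut is done — violated.
deburr must be completed before press — holds.
deburr can't start before shift 2 — violated.

Invalid. deburr can't start before shift 2.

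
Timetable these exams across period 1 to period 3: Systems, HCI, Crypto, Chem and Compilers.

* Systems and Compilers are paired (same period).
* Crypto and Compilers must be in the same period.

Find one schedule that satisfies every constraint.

Compilers in period 1, Crypto in period 1, HCI in period 1, Chem in period 1, Systems in period 1

Checking: Crypto = Compilers = period 1; Systems = Compilers = period 1.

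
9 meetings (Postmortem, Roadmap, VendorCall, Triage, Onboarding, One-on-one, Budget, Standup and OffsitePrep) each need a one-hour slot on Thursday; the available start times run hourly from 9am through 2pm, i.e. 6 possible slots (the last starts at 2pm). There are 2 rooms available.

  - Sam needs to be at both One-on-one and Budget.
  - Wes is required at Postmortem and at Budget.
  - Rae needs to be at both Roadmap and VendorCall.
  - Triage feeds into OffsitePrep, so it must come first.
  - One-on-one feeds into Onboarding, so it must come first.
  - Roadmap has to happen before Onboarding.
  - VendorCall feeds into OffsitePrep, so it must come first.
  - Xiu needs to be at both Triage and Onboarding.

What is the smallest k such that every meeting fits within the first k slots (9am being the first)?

5

The precedence chain requires at least 2 distinct slots.
With at most 2 per slot and 9 meetings, at least 5 slots are needed.
5 works (last occupied slot: 1pm): for example Standup=1pm, Postmortem=11am, Budget=12pm, Roadmap=9am, One-on-one=9am, Onboarding=10am, OffsitePrep=12pm, VendorCall=10am, Triage=11am.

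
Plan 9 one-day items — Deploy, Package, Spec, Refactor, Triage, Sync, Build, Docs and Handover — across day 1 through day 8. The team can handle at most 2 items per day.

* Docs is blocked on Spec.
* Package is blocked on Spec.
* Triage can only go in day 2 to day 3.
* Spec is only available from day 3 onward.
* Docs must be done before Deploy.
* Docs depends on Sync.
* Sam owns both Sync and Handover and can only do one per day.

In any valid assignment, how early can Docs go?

Precedence pushes Docs to at least day 4; downstream work caps Docs at day 7.
Docs at day 4 is achievable: Handover in day 3; Deploy in day 5; Package in day 4; Refactor in day 1; Docs in day 4; Build in day 2; Spec in day 3; Sync in day 1; Triage in day 2.

day 4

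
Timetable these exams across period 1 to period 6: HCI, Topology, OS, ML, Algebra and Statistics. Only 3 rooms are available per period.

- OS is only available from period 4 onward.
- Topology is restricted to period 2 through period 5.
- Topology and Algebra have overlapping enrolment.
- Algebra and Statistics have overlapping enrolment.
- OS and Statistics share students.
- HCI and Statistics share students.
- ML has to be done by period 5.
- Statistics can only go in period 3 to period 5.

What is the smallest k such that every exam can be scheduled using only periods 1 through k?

With at most 3 per period and 6 exams, at least 2 periods are needed.
OS can't be placed before period 4, so the schedule must run through at least period 4.
4 works (last occupied period: period 4): for example Topology=period 2, ML=period 1, OS=period 4, Algebra=period 1, HCI=period 1, Statistics=period 3.

4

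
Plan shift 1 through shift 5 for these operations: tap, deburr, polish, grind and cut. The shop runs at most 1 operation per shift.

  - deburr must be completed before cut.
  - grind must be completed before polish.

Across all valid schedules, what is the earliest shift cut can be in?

shift 2

Precedence pushes cut to at least shift 2.
cut at shift 2 is achievable: grind=shift 3; deburr=shift 1; tap=shift 5; cut=shift 2; polish=shift 4.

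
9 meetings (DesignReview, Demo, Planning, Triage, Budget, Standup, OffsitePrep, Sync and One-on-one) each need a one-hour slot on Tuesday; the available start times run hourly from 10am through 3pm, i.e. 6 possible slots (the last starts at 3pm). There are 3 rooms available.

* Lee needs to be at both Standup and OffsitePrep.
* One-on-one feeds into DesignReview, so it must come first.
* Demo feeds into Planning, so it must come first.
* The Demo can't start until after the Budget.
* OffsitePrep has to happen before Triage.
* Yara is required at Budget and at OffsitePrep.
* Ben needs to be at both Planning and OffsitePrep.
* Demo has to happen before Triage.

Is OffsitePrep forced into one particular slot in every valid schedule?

OffsitePrep can be 10am (e.g. Standup -> 11am; DesignReview -> 11am; Sync -> 10am; OffsitePrep -> 10am; Budget -> 11am; Demo -> 12pm; One-on-one -> 10am; Planning -> 1pm; Triage -> 1pm) or 11am (e.g. Planning=12pm, OffsitePrep=11am, Sync=12pm, Standup=10am, One-on-one=10am, Demo=11am, Triage=12pm, DesignReview=11am, Budget=10am).

No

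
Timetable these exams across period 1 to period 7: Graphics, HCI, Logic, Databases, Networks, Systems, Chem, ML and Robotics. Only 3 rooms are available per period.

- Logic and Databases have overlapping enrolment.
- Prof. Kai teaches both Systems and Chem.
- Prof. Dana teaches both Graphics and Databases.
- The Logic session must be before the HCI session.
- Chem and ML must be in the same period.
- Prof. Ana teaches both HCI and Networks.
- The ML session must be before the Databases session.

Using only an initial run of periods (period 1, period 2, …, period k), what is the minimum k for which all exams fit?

The precedence chain requires at least 2 distinct periods.
With at most 3 per period and 9 exams, at least 3 periods are needed.
3 works (last occupied period: period 3): for example ML -> period 1, Chem -> period 1, Databases -> period 2, Graphics -> period 3, HCI -> period 2, Robotics -> period 3, Networks -> period 3, Systems -> period 2, Logic -> period 1.

3 periods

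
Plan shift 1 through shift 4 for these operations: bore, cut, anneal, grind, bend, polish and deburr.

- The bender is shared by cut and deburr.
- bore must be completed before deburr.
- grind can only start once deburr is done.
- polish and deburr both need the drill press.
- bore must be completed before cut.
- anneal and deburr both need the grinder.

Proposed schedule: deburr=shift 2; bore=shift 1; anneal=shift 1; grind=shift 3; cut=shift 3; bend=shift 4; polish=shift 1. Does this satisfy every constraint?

polish and deburr both need the drill press — holds.
grind can only start once deburr is done — holds.
The bender is shared by cut and deburr — holds.
anneal and deburr both need the grinder — holds.
bore must be completed before deburr — holds.
bore must be completed before cut — holds.

Yes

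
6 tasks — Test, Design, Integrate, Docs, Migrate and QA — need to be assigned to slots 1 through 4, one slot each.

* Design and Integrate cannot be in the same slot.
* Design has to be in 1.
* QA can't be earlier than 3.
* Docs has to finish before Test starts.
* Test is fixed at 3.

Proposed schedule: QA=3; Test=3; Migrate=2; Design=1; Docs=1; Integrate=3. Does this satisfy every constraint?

Valid

Test is fixed at 3 — holds.
QA can't be earlier than 3 — holds.
Docs has to finish before Test starts — holds.
Design and Integrate cannot be in the same slot — holds.
Design has to be in 1 — holds.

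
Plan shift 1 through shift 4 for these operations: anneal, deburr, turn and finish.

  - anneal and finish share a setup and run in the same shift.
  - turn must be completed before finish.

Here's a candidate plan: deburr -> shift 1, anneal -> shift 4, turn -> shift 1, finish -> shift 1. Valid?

turn must be completed before finish — violated.
anneal and finish share a setup and run in the same shift — violated.

No. anneal and finish share a setup and run in the same shift is not satisfied.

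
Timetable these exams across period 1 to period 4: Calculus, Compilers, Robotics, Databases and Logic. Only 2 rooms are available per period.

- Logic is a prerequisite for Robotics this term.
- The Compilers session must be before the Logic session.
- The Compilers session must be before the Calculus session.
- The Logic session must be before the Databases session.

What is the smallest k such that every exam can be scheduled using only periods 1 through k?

The precedence chain requires at least 3 distinct periods.
With at most 2 per period and 5 exams, at least 3 periods are needed.
3 works (last occupied period: period 3): for example Logic in period 2; Databases in period 3; Compilers in period 1; Robotics in period 3; Calculus in period 2.

3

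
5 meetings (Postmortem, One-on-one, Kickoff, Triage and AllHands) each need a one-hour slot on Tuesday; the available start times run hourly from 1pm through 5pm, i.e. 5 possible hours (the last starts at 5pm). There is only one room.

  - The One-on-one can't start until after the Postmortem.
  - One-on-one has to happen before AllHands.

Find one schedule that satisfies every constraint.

One-on-one in 2pm; Kickoff in 4pm; AllHands in 3pm; Triage in 5pm; Postmortem in 1pm

Checking: One-on-one(2pm) before AllHands(3pm); Postmortem(1pm) before One-on-one(2pm); max 1 per hour (cap 1).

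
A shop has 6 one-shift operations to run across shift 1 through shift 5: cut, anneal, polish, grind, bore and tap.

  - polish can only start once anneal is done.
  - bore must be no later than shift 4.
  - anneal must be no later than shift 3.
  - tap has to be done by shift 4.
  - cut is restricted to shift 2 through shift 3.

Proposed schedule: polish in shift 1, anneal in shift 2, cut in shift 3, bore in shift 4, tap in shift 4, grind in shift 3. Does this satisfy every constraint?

Invalid. polish can only start once anneal is done.

anneal must be no later than shift 3 — holds.
bore must be no later than shift 4 — holds.
polish can only start once anneal is done — violated.
cut is restricted to shift 2 through shift 3 — holds.
tap has to be done by shift 4 — holds.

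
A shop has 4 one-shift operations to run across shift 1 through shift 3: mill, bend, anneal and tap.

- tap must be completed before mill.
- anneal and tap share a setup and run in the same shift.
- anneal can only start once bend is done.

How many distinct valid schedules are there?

Enumerating: mill -> shift 3; bend -> shift 1; anneal -> shift 2; tap -> shift 2.

1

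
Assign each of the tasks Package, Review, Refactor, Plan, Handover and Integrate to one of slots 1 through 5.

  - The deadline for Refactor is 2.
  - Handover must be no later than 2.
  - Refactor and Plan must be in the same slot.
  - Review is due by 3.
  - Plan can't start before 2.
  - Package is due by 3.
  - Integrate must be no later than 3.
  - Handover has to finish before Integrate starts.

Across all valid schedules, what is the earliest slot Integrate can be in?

Precedence pushes Integrate to at least 2; Integrate's own window allows nothing later than 3.
Integrate at 2 is achievable: Integrate=2, Plan=2, Refactor=2, Package=1, Handover=1, Review=1.

2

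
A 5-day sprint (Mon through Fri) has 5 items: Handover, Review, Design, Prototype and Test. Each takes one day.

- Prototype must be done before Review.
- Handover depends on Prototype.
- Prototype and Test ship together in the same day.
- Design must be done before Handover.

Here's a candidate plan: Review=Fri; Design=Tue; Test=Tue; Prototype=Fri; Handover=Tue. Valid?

No — it violates: Handover depends on Prototype

Handover depends on Prototype — violated.
Prototype and Test ship together in the same day — violated.
Design must be done before Handover — violated.
Prototype must be done before Review — violated.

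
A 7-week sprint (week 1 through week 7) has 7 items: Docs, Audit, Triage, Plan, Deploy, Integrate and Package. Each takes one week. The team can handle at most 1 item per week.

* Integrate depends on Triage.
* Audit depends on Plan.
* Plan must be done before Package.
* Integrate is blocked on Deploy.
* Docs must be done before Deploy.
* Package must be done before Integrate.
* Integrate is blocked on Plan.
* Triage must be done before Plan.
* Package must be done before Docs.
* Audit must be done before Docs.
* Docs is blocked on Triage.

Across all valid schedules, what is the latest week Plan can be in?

Precedence pushes Plan to at least week 2; downstream work caps Plan at week 3.
Plan at week 2 is achievable: Docs=week 5, Audit=week 4, Package=week 3, Plan=week 2, Integrate=week 7, Deploy=week 6, Triage=week 1.
Nothing later works — the capacity limit rule out every week after week 2.

week 2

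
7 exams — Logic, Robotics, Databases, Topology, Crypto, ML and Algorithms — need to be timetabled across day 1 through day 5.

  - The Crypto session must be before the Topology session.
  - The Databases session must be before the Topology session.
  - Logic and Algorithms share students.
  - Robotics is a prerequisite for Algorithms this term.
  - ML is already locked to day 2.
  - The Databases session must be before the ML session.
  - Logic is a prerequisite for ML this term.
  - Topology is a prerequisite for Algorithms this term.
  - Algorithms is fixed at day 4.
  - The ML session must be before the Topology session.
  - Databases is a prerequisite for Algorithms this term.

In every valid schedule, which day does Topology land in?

day 3

ML is fixed at day 2 and must come before Topology, so Topology is at least day 3.
Algorithms is fixed at day 4 and must come after Topology, so Topology is at most day 3.
So Topology must be day 3.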